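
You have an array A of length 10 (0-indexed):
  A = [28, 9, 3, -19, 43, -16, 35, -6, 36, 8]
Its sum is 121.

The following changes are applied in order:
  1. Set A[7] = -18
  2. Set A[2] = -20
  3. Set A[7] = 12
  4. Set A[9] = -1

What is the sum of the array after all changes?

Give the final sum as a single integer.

Initial sum: 121
Change 1: A[7] -6 -> -18, delta = -12, sum = 109
Change 2: A[2] 3 -> -20, delta = -23, sum = 86
Change 3: A[7] -18 -> 12, delta = 30, sum = 116
Change 4: A[9] 8 -> -1, delta = -9, sum = 107

Answer: 107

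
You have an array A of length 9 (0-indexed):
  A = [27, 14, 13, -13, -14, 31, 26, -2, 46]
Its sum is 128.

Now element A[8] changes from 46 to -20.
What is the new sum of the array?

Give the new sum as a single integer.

Old value at index 8: 46
New value at index 8: -20
Delta = -20 - 46 = -66
New sum = old_sum + delta = 128 + (-66) = 62

Answer: 62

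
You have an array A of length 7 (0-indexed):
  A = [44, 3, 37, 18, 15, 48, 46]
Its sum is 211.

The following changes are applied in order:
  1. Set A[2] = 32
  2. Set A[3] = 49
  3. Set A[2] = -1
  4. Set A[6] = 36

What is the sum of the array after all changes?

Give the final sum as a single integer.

Initial sum: 211
Change 1: A[2] 37 -> 32, delta = -5, sum = 206
Change 2: A[3] 18 -> 49, delta = 31, sum = 237
Change 3: A[2] 32 -> -1, delta = -33, sum = 204
Change 4: A[6] 46 -> 36, delta = -10, sum = 194

Answer: 194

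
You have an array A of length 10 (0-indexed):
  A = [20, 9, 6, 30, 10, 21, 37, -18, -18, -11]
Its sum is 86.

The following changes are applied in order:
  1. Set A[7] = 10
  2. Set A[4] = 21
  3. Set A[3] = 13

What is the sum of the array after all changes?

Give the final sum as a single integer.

Initial sum: 86
Change 1: A[7] -18 -> 10, delta = 28, sum = 114
Change 2: A[4] 10 -> 21, delta = 11, sum = 125
Change 3: A[3] 30 -> 13, delta = -17, sum = 108

Answer: 108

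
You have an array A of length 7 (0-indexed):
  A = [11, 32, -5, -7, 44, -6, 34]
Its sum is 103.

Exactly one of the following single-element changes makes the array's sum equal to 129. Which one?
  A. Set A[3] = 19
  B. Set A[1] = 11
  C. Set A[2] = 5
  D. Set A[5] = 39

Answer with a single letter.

Answer: A

Derivation:
Option A: A[3] -7->19, delta=26, new_sum=103+(26)=129 <-- matches target
Option B: A[1] 32->11, delta=-21, new_sum=103+(-21)=82
Option C: A[2] -5->5, delta=10, new_sum=103+(10)=113
Option D: A[5] -6->39, delta=45, new_sum=103+(45)=148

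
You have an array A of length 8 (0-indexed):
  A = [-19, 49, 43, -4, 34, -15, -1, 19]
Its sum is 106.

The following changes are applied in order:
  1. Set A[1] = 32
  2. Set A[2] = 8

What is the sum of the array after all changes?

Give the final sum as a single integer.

Initial sum: 106
Change 1: A[1] 49 -> 32, delta = -17, sum = 89
Change 2: A[2] 43 -> 8, delta = -35, sum = 54

Answer: 54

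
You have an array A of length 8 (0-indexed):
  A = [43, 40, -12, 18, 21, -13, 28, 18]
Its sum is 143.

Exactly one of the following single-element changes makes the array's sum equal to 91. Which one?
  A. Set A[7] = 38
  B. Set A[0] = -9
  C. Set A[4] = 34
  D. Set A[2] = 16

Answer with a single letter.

Answer: B

Derivation:
Option A: A[7] 18->38, delta=20, new_sum=143+(20)=163
Option B: A[0] 43->-9, delta=-52, new_sum=143+(-52)=91 <-- matches target
Option C: A[4] 21->34, delta=13, new_sum=143+(13)=156
Option D: A[2] -12->16, delta=28, new_sum=143+(28)=171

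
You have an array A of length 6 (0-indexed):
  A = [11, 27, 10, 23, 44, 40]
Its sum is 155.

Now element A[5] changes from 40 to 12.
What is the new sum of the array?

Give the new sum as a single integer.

Old value at index 5: 40
New value at index 5: 12
Delta = 12 - 40 = -28
New sum = old_sum + delta = 155 + (-28) = 127

Answer: 127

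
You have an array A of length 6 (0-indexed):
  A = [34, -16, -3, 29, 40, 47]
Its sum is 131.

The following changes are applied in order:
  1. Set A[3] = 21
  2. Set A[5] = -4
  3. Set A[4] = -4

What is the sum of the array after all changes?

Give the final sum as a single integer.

Initial sum: 131
Change 1: A[3] 29 -> 21, delta = -8, sum = 123
Change 2: A[5] 47 -> -4, delta = -51, sum = 72
Change 3: A[4] 40 -> -4, delta = -44, sum = 28

Answer: 28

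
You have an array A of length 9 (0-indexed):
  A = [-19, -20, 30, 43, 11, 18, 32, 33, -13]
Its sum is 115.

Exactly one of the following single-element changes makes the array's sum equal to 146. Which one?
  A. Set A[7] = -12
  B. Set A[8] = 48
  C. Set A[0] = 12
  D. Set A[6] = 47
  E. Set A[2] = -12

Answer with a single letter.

Answer: C

Derivation:
Option A: A[7] 33->-12, delta=-45, new_sum=115+(-45)=70
Option B: A[8] -13->48, delta=61, new_sum=115+(61)=176
Option C: A[0] -19->12, delta=31, new_sum=115+(31)=146 <-- matches target
Option D: A[6] 32->47, delta=15, new_sum=115+(15)=130
Option E: A[2] 30->-12, delta=-42, new_sum=115+(-42)=73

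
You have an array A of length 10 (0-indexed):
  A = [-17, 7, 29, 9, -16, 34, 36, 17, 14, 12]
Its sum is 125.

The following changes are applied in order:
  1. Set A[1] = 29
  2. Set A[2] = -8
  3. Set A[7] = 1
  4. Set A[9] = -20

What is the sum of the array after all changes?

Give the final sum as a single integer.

Answer: 62

Derivation:
Initial sum: 125
Change 1: A[1] 7 -> 29, delta = 22, sum = 147
Change 2: A[2] 29 -> -8, delta = -37, sum = 110
Change 3: A[7] 17 -> 1, delta = -16, sum = 94
Change 4: A[9] 12 -> -20, delta = -32, sum = 62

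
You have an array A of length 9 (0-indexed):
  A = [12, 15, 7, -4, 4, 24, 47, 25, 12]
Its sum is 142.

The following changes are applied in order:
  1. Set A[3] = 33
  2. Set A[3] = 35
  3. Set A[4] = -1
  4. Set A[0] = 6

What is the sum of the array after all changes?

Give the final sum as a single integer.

Initial sum: 142
Change 1: A[3] -4 -> 33, delta = 37, sum = 179
Change 2: A[3] 33 -> 35, delta = 2, sum = 181
Change 3: A[4] 4 -> -1, delta = -5, sum = 176
Change 4: A[0] 12 -> 6, delta = -6, sum = 170

Answer: 170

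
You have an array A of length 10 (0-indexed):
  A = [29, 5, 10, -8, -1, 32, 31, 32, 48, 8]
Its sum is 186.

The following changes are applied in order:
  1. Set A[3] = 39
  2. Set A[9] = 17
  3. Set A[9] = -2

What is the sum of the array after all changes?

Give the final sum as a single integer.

Answer: 223

Derivation:
Initial sum: 186
Change 1: A[3] -8 -> 39, delta = 47, sum = 233
Change 2: A[9] 8 -> 17, delta = 9, sum = 242
Change 3: A[9] 17 -> -2, delta = -19, sum = 223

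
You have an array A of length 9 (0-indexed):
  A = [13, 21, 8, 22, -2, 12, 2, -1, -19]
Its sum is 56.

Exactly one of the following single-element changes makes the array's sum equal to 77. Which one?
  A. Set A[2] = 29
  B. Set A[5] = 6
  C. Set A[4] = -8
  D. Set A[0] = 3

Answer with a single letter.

Option A: A[2] 8->29, delta=21, new_sum=56+(21)=77 <-- matches target
Option B: A[5] 12->6, delta=-6, new_sum=56+(-6)=50
Option C: A[4] -2->-8, delta=-6, new_sum=56+(-6)=50
Option D: A[0] 13->3, delta=-10, new_sum=56+(-10)=46

Answer: A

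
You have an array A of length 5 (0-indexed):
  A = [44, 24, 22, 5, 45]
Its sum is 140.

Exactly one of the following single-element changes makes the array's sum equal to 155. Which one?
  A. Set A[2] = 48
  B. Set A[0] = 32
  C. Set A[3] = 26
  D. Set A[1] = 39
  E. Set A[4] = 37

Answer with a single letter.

Answer: D

Derivation:
Option A: A[2] 22->48, delta=26, new_sum=140+(26)=166
Option B: A[0] 44->32, delta=-12, new_sum=140+(-12)=128
Option C: A[3] 5->26, delta=21, new_sum=140+(21)=161
Option D: A[1] 24->39, delta=15, new_sum=140+(15)=155 <-- matches target
Option E: A[4] 45->37, delta=-8, new_sum=140+(-8)=132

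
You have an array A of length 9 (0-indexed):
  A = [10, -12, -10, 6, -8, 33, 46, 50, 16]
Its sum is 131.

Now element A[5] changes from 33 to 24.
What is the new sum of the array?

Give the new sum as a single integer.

Answer: 122

Derivation:
Old value at index 5: 33
New value at index 5: 24
Delta = 24 - 33 = -9
New sum = old_sum + delta = 131 + (-9) = 122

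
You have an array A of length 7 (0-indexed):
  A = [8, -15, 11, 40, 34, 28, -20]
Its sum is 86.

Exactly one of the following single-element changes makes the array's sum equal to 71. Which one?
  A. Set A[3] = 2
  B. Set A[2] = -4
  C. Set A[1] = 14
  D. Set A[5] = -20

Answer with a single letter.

Answer: B

Derivation:
Option A: A[3] 40->2, delta=-38, new_sum=86+(-38)=48
Option B: A[2] 11->-4, delta=-15, new_sum=86+(-15)=71 <-- matches target
Option C: A[1] -15->14, delta=29, new_sum=86+(29)=115
Option D: A[5] 28->-20, delta=-48, new_sum=86+(-48)=38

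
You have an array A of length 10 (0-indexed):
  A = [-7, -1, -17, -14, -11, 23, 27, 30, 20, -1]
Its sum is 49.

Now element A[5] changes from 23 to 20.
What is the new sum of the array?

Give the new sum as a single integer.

Old value at index 5: 23
New value at index 5: 20
Delta = 20 - 23 = -3
New sum = old_sum + delta = 49 + (-3) = 46

Answer: 46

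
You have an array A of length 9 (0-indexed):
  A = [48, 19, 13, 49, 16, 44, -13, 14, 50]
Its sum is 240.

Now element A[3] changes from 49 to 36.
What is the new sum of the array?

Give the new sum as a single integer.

Answer: 227

Derivation:
Old value at index 3: 49
New value at index 3: 36
Delta = 36 - 49 = -13
New sum = old_sum + delta = 240 + (-13) = 227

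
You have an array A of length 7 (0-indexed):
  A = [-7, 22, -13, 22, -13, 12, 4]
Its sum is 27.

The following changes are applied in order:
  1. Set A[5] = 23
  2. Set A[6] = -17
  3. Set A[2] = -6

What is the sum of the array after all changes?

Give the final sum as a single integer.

Answer: 24

Derivation:
Initial sum: 27
Change 1: A[5] 12 -> 23, delta = 11, sum = 38
Change 2: A[6] 4 -> -17, delta = -21, sum = 17
Change 3: A[2] -13 -> -6, delta = 7, sum = 24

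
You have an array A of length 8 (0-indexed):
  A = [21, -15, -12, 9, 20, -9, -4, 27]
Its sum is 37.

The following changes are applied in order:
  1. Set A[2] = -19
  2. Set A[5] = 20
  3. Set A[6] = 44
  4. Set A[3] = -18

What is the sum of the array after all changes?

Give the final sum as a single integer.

Answer: 80

Derivation:
Initial sum: 37
Change 1: A[2] -12 -> -19, delta = -7, sum = 30
Change 2: A[5] -9 -> 20, delta = 29, sum = 59
Change 3: A[6] -4 -> 44, delta = 48, sum = 107
Change 4: A[3] 9 -> -18, delta = -27, sum = 80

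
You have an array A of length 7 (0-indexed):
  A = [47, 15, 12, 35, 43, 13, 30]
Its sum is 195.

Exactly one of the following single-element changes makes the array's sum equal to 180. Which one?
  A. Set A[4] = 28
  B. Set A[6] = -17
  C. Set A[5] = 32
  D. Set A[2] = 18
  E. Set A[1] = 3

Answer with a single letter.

Option A: A[4] 43->28, delta=-15, new_sum=195+(-15)=180 <-- matches target
Option B: A[6] 30->-17, delta=-47, new_sum=195+(-47)=148
Option C: A[5] 13->32, delta=19, new_sum=195+(19)=214
Option D: A[2] 12->18, delta=6, new_sum=195+(6)=201
Option E: A[1] 15->3, delta=-12, new_sum=195+(-12)=183

Answer: A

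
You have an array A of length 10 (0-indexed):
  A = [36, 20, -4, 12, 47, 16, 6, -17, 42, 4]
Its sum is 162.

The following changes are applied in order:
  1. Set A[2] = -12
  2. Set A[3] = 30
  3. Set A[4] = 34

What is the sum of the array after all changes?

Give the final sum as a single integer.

Answer: 159

Derivation:
Initial sum: 162
Change 1: A[2] -4 -> -12, delta = -8, sum = 154
Change 2: A[3] 12 -> 30, delta = 18, sum = 172
Change 3: A[4] 47 -> 34, delta = -13, sum = 159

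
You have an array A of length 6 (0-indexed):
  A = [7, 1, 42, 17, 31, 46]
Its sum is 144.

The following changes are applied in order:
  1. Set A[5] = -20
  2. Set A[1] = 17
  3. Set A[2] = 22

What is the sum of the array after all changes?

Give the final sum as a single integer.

Answer: 74

Derivation:
Initial sum: 144
Change 1: A[5] 46 -> -20, delta = -66, sum = 78
Change 2: A[1] 1 -> 17, delta = 16, sum = 94
Change 3: A[2] 42 -> 22, delta = -20, sum = 74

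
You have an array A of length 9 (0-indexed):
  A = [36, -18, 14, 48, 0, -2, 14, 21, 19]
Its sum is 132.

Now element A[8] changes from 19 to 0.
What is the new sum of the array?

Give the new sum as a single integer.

Answer: 113

Derivation:
Old value at index 8: 19
New value at index 8: 0
Delta = 0 - 19 = -19
New sum = old_sum + delta = 132 + (-19) = 113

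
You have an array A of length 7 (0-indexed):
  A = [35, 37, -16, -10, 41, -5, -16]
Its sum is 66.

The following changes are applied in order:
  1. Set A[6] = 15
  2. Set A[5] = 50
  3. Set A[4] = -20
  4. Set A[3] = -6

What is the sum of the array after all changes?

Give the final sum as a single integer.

Initial sum: 66
Change 1: A[6] -16 -> 15, delta = 31, sum = 97
Change 2: A[5] -5 -> 50, delta = 55, sum = 152
Change 3: A[4] 41 -> -20, delta = -61, sum = 91
Change 4: A[3] -10 -> -6, delta = 4, sum = 95

Answer: 95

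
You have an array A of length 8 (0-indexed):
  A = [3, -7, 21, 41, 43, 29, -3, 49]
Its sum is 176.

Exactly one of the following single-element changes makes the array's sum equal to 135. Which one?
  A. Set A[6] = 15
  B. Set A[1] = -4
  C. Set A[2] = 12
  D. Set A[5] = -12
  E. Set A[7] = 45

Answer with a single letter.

Answer: D

Derivation:
Option A: A[6] -3->15, delta=18, new_sum=176+(18)=194
Option B: A[1] -7->-4, delta=3, new_sum=176+(3)=179
Option C: A[2] 21->12, delta=-9, new_sum=176+(-9)=167
Option D: A[5] 29->-12, delta=-41, new_sum=176+(-41)=135 <-- matches target
Option E: A[7] 49->45, delta=-4, new_sum=176+(-4)=172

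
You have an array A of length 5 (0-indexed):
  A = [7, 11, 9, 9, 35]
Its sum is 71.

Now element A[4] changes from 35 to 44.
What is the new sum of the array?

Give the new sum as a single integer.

Old value at index 4: 35
New value at index 4: 44
Delta = 44 - 35 = 9
New sum = old_sum + delta = 71 + (9) = 80

Answer: 80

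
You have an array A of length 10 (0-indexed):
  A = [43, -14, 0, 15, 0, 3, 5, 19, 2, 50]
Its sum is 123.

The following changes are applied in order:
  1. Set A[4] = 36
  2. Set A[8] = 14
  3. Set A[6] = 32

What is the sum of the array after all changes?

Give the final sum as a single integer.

Initial sum: 123
Change 1: A[4] 0 -> 36, delta = 36, sum = 159
Change 2: A[8] 2 -> 14, delta = 12, sum = 171
Change 3: A[6] 5 -> 32, delta = 27, sum = 198

Answer: 198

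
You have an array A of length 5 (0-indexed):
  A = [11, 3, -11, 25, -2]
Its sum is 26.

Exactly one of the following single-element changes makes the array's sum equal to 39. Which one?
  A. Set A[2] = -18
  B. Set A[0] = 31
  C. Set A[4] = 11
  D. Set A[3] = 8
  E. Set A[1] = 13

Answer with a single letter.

Answer: C

Derivation:
Option A: A[2] -11->-18, delta=-7, new_sum=26+(-7)=19
Option B: A[0] 11->31, delta=20, new_sum=26+(20)=46
Option C: A[4] -2->11, delta=13, new_sum=26+(13)=39 <-- matches target
Option D: A[3] 25->8, delta=-17, new_sum=26+(-17)=9
Option E: A[1] 3->13, delta=10, new_sum=26+(10)=36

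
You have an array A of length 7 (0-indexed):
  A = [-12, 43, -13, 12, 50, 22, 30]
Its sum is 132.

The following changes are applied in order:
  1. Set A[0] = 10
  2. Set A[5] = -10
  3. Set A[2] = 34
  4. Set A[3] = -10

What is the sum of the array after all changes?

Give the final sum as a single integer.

Initial sum: 132
Change 1: A[0] -12 -> 10, delta = 22, sum = 154
Change 2: A[5] 22 -> -10, delta = -32, sum = 122
Change 3: A[2] -13 -> 34, delta = 47, sum = 169
Change 4: A[3] 12 -> -10, delta = -22, sum = 147

Answer: 147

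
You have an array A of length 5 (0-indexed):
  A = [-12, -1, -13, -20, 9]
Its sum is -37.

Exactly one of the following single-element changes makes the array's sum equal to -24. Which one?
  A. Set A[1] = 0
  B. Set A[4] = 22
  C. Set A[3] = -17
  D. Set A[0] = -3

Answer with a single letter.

Option A: A[1] -1->0, delta=1, new_sum=-37+(1)=-36
Option B: A[4] 9->22, delta=13, new_sum=-37+(13)=-24 <-- matches target
Option C: A[3] -20->-17, delta=3, new_sum=-37+(3)=-34
Option D: A[0] -12->-3, delta=9, new_sum=-37+(9)=-28

Answer: B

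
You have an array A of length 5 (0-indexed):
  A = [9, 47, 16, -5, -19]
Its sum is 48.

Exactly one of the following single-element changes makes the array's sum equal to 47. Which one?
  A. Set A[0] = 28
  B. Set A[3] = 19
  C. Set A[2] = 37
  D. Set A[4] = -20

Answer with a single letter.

Option A: A[0] 9->28, delta=19, new_sum=48+(19)=67
Option B: A[3] -5->19, delta=24, new_sum=48+(24)=72
Option C: A[2] 16->37, delta=21, new_sum=48+(21)=69
Option D: A[4] -19->-20, delta=-1, new_sum=48+(-1)=47 <-- matches target

Answer: D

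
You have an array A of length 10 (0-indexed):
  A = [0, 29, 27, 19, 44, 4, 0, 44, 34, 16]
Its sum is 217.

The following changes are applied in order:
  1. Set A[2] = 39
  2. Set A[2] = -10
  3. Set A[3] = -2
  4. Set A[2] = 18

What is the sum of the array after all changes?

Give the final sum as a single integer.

Answer: 187

Derivation:
Initial sum: 217
Change 1: A[2] 27 -> 39, delta = 12, sum = 229
Change 2: A[2] 39 -> -10, delta = -49, sum = 180
Change 3: A[3] 19 -> -2, delta = -21, sum = 159
Change 4: A[2] -10 -> 18, delta = 28, sum = 187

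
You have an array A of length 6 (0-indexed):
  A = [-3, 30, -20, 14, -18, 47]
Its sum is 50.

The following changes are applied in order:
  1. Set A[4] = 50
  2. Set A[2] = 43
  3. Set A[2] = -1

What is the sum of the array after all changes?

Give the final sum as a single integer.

Initial sum: 50
Change 1: A[4] -18 -> 50, delta = 68, sum = 118
Change 2: A[2] -20 -> 43, delta = 63, sum = 181
Change 3: A[2] 43 -> -1, delta = -44, sum = 137

Answer: 137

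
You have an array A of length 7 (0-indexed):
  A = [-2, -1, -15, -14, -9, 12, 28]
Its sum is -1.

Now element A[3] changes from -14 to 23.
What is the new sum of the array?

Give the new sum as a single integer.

Old value at index 3: -14
New value at index 3: 23
Delta = 23 - -14 = 37
New sum = old_sum + delta = -1 + (37) = 36

Answer: 36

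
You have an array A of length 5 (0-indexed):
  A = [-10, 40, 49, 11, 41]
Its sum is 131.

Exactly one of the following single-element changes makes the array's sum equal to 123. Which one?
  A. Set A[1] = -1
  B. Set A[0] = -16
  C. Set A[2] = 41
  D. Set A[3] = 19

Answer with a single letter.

Answer: C

Derivation:
Option A: A[1] 40->-1, delta=-41, new_sum=131+(-41)=90
Option B: A[0] -10->-16, delta=-6, new_sum=131+(-6)=125
Option C: A[2] 49->41, delta=-8, new_sum=131+(-8)=123 <-- matches target
Option D: A[3] 11->19, delta=8, new_sum=131+(8)=139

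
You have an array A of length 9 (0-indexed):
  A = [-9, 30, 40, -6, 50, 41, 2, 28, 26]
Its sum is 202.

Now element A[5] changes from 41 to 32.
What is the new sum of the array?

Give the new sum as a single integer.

Answer: 193

Derivation:
Old value at index 5: 41
New value at index 5: 32
Delta = 32 - 41 = -9
New sum = old_sum + delta = 202 + (-9) = 193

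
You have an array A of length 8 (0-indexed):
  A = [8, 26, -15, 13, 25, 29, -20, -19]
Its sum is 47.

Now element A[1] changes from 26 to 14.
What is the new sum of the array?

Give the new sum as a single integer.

Old value at index 1: 26
New value at index 1: 14
Delta = 14 - 26 = -12
New sum = old_sum + delta = 47 + (-12) = 35

Answer: 35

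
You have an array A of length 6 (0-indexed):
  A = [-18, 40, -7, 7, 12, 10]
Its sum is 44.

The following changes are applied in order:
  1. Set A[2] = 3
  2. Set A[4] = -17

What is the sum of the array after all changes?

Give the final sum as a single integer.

Initial sum: 44
Change 1: A[2] -7 -> 3, delta = 10, sum = 54
Change 2: A[4] 12 -> -17, delta = -29, sum = 25

Answer: 25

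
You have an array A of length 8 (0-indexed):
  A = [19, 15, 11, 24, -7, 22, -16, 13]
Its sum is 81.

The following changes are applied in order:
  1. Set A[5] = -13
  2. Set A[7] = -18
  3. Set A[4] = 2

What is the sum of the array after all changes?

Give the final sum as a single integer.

Answer: 24

Derivation:
Initial sum: 81
Change 1: A[5] 22 -> -13, delta = -35, sum = 46
Change 2: A[7] 13 -> -18, delta = -31, sum = 15
Change 3: A[4] -7 -> 2, delta = 9, sum = 24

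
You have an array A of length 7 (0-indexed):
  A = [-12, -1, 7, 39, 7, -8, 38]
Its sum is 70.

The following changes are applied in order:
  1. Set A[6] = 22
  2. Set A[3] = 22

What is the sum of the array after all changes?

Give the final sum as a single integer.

Initial sum: 70
Change 1: A[6] 38 -> 22, delta = -16, sum = 54
Change 2: A[3] 39 -> 22, delta = -17, sum = 37

Answer: 37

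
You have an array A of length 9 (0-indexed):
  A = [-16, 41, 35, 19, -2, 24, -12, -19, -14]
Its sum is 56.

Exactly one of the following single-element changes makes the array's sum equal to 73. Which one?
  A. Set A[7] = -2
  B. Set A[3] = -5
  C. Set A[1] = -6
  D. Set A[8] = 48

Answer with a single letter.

Option A: A[7] -19->-2, delta=17, new_sum=56+(17)=73 <-- matches target
Option B: A[3] 19->-5, delta=-24, new_sum=56+(-24)=32
Option C: A[1] 41->-6, delta=-47, new_sum=56+(-47)=9
Option D: A[8] -14->48, delta=62, new_sum=56+(62)=118

Answer: A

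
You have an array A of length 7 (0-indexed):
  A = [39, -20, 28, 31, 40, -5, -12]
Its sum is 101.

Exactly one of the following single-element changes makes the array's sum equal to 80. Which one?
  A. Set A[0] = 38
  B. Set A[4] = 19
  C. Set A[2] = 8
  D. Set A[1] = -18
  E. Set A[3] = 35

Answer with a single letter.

Answer: B

Derivation:
Option A: A[0] 39->38, delta=-1, new_sum=101+(-1)=100
Option B: A[4] 40->19, delta=-21, new_sum=101+(-21)=80 <-- matches target
Option C: A[2] 28->8, delta=-20, new_sum=101+(-20)=81
Option D: A[1] -20->-18, delta=2, new_sum=101+(2)=103
Option E: A[3] 31->35, delta=4, new_sum=101+(4)=105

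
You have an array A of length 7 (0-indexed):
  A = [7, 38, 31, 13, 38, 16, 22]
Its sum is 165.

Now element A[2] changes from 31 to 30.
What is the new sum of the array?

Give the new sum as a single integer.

Old value at index 2: 31
New value at index 2: 30
Delta = 30 - 31 = -1
New sum = old_sum + delta = 165 + (-1) = 164

Answer: 164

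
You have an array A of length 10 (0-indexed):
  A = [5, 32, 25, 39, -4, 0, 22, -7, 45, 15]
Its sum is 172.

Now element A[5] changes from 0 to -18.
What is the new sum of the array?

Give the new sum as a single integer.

Answer: 154

Derivation:
Old value at index 5: 0
New value at index 5: -18
Delta = -18 - 0 = -18
New sum = old_sum + delta = 172 + (-18) = 154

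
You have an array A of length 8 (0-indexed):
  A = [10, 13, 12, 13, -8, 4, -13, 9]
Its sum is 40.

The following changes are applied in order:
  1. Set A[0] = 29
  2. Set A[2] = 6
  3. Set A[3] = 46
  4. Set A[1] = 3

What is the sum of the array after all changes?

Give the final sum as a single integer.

Answer: 76

Derivation:
Initial sum: 40
Change 1: A[0] 10 -> 29, delta = 19, sum = 59
Change 2: A[2] 12 -> 6, delta = -6, sum = 53
Change 3: A[3] 13 -> 46, delta = 33, sum = 86
Change 4: A[1] 13 -> 3, delta = -10, sum = 76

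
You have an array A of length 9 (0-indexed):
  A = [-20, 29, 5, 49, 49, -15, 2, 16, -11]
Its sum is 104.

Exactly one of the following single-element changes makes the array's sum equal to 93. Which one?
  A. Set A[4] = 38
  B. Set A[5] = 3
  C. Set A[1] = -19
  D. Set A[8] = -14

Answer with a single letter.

Answer: A

Derivation:
Option A: A[4] 49->38, delta=-11, new_sum=104+(-11)=93 <-- matches target
Option B: A[5] -15->3, delta=18, new_sum=104+(18)=122
Option C: A[1] 29->-19, delta=-48, new_sum=104+(-48)=56
Option D: A[8] -11->-14, delta=-3, new_sum=104+(-3)=101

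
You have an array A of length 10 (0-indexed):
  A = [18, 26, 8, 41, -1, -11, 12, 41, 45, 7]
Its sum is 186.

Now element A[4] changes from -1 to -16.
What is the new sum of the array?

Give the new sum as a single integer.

Old value at index 4: -1
New value at index 4: -16
Delta = -16 - -1 = -15
New sum = old_sum + delta = 186 + (-15) = 171

Answer: 171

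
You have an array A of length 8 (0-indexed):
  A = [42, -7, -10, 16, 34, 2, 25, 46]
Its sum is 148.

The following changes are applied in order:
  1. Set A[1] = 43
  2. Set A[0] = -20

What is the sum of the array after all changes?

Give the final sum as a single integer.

Answer: 136

Derivation:
Initial sum: 148
Change 1: A[1] -7 -> 43, delta = 50, sum = 198
Change 2: A[0] 42 -> -20, delta = -62, sum = 136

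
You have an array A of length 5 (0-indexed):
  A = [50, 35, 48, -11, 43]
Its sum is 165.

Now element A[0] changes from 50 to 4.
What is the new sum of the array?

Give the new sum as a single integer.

Answer: 119

Derivation:
Old value at index 0: 50
New value at index 0: 4
Delta = 4 - 50 = -46
New sum = old_sum + delta = 165 + (-46) = 119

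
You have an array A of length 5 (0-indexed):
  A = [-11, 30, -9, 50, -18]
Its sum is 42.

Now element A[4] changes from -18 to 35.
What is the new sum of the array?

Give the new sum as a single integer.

Answer: 95

Derivation:
Old value at index 4: -18
New value at index 4: 35
Delta = 35 - -18 = 53
New sum = old_sum + delta = 42 + (53) = 95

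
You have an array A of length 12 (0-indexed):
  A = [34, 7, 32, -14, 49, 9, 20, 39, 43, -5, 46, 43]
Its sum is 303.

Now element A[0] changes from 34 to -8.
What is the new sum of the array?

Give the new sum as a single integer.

Answer: 261

Derivation:
Old value at index 0: 34
New value at index 0: -8
Delta = -8 - 34 = -42
New sum = old_sum + delta = 303 + (-42) = 261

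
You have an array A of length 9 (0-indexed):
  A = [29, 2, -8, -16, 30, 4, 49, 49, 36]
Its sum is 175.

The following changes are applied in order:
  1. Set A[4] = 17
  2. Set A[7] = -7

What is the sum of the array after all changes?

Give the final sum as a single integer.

Initial sum: 175
Change 1: A[4] 30 -> 17, delta = -13, sum = 162
Change 2: A[7] 49 -> -7, delta = -56, sum = 106

Answer: 106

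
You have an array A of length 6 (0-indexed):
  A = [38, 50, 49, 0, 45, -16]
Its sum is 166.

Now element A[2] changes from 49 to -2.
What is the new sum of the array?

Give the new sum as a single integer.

Answer: 115

Derivation:
Old value at index 2: 49
New value at index 2: -2
Delta = -2 - 49 = -51
New sum = old_sum + delta = 166 + (-51) = 115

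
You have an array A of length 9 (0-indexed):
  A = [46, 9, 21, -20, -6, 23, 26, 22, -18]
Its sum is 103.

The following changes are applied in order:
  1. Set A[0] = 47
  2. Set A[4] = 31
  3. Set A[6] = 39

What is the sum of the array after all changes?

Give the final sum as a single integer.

Answer: 154

Derivation:
Initial sum: 103
Change 1: A[0] 46 -> 47, delta = 1, sum = 104
Change 2: A[4] -6 -> 31, delta = 37, sum = 141
Change 3: A[6] 26 -> 39, delta = 13, sum = 154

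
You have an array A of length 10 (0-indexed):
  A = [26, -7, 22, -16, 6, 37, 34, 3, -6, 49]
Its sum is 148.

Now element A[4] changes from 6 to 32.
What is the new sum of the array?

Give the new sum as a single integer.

Old value at index 4: 6
New value at index 4: 32
Delta = 32 - 6 = 26
New sum = old_sum + delta = 148 + (26) = 174

Answer: 174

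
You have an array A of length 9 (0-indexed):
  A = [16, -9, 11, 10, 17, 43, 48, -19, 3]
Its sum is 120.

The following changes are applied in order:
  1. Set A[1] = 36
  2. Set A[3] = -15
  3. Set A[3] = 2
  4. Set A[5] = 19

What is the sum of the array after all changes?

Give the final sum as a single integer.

Initial sum: 120
Change 1: A[1] -9 -> 36, delta = 45, sum = 165
Change 2: A[3] 10 -> -15, delta = -25, sum = 140
Change 3: A[3] -15 -> 2, delta = 17, sum = 157
Change 4: A[5] 43 -> 19, delta = -24, sum = 133

Answer: 133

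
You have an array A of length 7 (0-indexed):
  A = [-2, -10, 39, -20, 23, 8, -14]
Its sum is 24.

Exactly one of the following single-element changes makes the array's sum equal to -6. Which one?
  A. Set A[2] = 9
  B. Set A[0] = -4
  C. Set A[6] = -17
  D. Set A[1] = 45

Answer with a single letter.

Option A: A[2] 39->9, delta=-30, new_sum=24+(-30)=-6 <-- matches target
Option B: A[0] -2->-4, delta=-2, new_sum=24+(-2)=22
Option C: A[6] -14->-17, delta=-3, new_sum=24+(-3)=21
Option D: A[1] -10->45, delta=55, new_sum=24+(55)=79

Answer: A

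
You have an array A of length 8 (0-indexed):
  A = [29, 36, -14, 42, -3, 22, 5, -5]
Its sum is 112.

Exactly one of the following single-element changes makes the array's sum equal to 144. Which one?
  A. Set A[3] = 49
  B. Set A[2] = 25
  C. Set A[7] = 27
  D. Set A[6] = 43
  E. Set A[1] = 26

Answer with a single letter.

Option A: A[3] 42->49, delta=7, new_sum=112+(7)=119
Option B: A[2] -14->25, delta=39, new_sum=112+(39)=151
Option C: A[7] -5->27, delta=32, new_sum=112+(32)=144 <-- matches target
Option D: A[6] 5->43, delta=38, new_sum=112+(38)=150
Option E: A[1] 36->26, delta=-10, new_sum=112+(-10)=102

Answer: C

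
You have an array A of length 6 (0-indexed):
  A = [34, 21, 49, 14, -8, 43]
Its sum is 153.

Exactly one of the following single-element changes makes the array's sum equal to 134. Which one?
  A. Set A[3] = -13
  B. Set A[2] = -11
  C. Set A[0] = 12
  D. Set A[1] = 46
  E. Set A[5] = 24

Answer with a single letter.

Option A: A[3] 14->-13, delta=-27, new_sum=153+(-27)=126
Option B: A[2] 49->-11, delta=-60, new_sum=153+(-60)=93
Option C: A[0] 34->12, delta=-22, new_sum=153+(-22)=131
Option D: A[1] 21->46, delta=25, new_sum=153+(25)=178
Option E: A[5] 43->24, delta=-19, new_sum=153+(-19)=134 <-- matches target

Answer: E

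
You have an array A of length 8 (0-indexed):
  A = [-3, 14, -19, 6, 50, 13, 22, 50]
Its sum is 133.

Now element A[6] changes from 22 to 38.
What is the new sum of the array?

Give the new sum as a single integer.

Old value at index 6: 22
New value at index 6: 38
Delta = 38 - 22 = 16
New sum = old_sum + delta = 133 + (16) = 149

Answer: 149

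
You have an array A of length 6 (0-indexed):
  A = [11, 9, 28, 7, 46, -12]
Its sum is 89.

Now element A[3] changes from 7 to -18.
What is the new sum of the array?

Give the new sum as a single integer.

Answer: 64

Derivation:
Old value at index 3: 7
New value at index 3: -18
Delta = -18 - 7 = -25
New sum = old_sum + delta = 89 + (-25) = 64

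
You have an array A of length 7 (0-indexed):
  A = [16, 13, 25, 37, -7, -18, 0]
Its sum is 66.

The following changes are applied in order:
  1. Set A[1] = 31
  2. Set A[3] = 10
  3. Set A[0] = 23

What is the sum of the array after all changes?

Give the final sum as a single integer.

Answer: 64

Derivation:
Initial sum: 66
Change 1: A[1] 13 -> 31, delta = 18, sum = 84
Change 2: A[3] 37 -> 10, delta = -27, sum = 57
Change 3: A[0] 16 -> 23, delta = 7, sum = 64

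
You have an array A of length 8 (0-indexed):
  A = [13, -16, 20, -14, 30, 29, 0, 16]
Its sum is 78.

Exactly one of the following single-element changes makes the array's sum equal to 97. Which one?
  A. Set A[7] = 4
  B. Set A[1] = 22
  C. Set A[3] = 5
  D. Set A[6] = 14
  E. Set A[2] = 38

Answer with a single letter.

Option A: A[7] 16->4, delta=-12, new_sum=78+(-12)=66
Option B: A[1] -16->22, delta=38, new_sum=78+(38)=116
Option C: A[3] -14->5, delta=19, new_sum=78+(19)=97 <-- matches target
Option D: A[6] 0->14, delta=14, new_sum=78+(14)=92
Option E: A[2] 20->38, delta=18, new_sum=78+(18)=96

Answer: C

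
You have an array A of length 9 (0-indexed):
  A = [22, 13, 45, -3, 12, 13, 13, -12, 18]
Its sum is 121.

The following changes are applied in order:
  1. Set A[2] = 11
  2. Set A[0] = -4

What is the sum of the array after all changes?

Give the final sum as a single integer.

Initial sum: 121
Change 1: A[2] 45 -> 11, delta = -34, sum = 87
Change 2: A[0] 22 -> -4, delta = -26, sum = 61

Answer: 61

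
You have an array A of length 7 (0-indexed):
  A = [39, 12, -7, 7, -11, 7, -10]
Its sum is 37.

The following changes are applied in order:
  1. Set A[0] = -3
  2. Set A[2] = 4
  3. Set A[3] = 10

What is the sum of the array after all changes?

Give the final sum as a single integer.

Answer: 9

Derivation:
Initial sum: 37
Change 1: A[0] 39 -> -3, delta = -42, sum = -5
Change 2: A[2] -7 -> 4, delta = 11, sum = 6
Change 3: A[3] 7 -> 10, delta = 3, sum = 9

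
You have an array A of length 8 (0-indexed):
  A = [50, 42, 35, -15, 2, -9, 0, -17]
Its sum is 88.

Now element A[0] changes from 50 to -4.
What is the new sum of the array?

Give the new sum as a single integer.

Old value at index 0: 50
New value at index 0: -4
Delta = -4 - 50 = -54
New sum = old_sum + delta = 88 + (-54) = 34

Answer: 34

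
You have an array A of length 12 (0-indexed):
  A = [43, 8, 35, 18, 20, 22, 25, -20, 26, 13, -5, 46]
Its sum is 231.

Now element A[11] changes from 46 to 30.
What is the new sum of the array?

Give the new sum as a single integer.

Old value at index 11: 46
New value at index 11: 30
Delta = 30 - 46 = -16
New sum = old_sum + delta = 231 + (-16) = 215

Answer: 215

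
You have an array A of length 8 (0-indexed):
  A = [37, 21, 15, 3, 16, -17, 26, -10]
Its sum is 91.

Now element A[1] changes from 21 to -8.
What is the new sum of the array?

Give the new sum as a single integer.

Old value at index 1: 21
New value at index 1: -8
Delta = -8 - 21 = -29
New sum = old_sum + delta = 91 + (-29) = 62

Answer: 62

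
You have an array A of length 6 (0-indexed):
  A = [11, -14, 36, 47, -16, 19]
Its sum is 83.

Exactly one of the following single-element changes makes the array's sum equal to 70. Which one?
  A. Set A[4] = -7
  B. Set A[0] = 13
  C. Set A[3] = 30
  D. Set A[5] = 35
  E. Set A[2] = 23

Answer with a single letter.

Answer: E

Derivation:
Option A: A[4] -16->-7, delta=9, new_sum=83+(9)=92
Option B: A[0] 11->13, delta=2, new_sum=83+(2)=85
Option C: A[3] 47->30, delta=-17, new_sum=83+(-17)=66
Option D: A[5] 19->35, delta=16, new_sum=83+(16)=99
Option E: A[2] 36->23, delta=-13, new_sum=83+(-13)=70 <-- matches target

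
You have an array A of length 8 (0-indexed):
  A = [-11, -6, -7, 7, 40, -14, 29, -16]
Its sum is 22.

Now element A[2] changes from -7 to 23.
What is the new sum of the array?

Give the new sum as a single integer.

Old value at index 2: -7
New value at index 2: 23
Delta = 23 - -7 = 30
New sum = old_sum + delta = 22 + (30) = 52

Answer: 52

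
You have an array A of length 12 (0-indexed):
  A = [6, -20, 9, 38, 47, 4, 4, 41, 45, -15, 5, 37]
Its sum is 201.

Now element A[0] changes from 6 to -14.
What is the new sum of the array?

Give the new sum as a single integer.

Answer: 181

Derivation:
Old value at index 0: 6
New value at index 0: -14
Delta = -14 - 6 = -20
New sum = old_sum + delta = 201 + (-20) = 181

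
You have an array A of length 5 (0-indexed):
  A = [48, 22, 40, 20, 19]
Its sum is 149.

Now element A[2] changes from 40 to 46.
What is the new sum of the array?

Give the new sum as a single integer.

Old value at index 2: 40
New value at index 2: 46
Delta = 46 - 40 = 6
New sum = old_sum + delta = 149 + (6) = 155

Answer: 155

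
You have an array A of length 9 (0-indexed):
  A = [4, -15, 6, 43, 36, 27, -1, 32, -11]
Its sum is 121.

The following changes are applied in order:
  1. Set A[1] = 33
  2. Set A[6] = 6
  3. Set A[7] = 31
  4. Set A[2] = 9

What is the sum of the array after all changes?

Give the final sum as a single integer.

Initial sum: 121
Change 1: A[1] -15 -> 33, delta = 48, sum = 169
Change 2: A[6] -1 -> 6, delta = 7, sum = 176
Change 3: A[7] 32 -> 31, delta = -1, sum = 175
Change 4: A[2] 6 -> 9, delta = 3, sum = 178

Answer: 178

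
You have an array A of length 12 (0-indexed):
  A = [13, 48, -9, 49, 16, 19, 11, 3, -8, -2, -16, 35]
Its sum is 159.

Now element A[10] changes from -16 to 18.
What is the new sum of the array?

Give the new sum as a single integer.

Old value at index 10: -16
New value at index 10: 18
Delta = 18 - -16 = 34
New sum = old_sum + delta = 159 + (34) = 193

Answer: 193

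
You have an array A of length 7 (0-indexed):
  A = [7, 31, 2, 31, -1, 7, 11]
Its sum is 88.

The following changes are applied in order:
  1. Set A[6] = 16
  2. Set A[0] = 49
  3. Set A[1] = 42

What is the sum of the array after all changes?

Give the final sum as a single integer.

Initial sum: 88
Change 1: A[6] 11 -> 16, delta = 5, sum = 93
Change 2: A[0] 7 -> 49, delta = 42, sum = 135
Change 3: A[1] 31 -> 42, delta = 11, sum = 146

Answer: 146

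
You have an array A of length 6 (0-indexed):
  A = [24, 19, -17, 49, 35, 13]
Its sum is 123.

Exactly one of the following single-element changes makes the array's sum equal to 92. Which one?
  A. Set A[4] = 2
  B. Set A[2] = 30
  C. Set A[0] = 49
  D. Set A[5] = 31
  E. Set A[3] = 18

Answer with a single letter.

Answer: E

Derivation:
Option A: A[4] 35->2, delta=-33, new_sum=123+(-33)=90
Option B: A[2] -17->30, delta=47, new_sum=123+(47)=170
Option C: A[0] 24->49, delta=25, new_sum=123+(25)=148
Option D: A[5] 13->31, delta=18, new_sum=123+(18)=141
Option E: A[3] 49->18, delta=-31, new_sum=123+(-31)=92 <-- matches target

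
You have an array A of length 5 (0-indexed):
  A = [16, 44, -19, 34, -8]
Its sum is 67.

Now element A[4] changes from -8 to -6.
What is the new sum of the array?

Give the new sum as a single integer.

Old value at index 4: -8
New value at index 4: -6
Delta = -6 - -8 = 2
New sum = old_sum + delta = 67 + (2) = 69

Answer: 69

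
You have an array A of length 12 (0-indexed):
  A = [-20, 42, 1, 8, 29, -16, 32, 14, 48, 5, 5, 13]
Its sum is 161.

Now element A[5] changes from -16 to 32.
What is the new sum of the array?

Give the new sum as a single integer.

Answer: 209

Derivation:
Old value at index 5: -16
New value at index 5: 32
Delta = 32 - -16 = 48
New sum = old_sum + delta = 161 + (48) = 209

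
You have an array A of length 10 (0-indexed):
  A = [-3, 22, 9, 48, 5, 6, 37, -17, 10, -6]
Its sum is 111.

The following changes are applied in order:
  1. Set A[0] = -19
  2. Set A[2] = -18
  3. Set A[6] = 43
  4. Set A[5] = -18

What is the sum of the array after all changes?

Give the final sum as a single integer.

Initial sum: 111
Change 1: A[0] -3 -> -19, delta = -16, sum = 95
Change 2: A[2] 9 -> -18, delta = -27, sum = 68
Change 3: A[6] 37 -> 43, delta = 6, sum = 74
Change 4: A[5] 6 -> -18, delta = -24, sum = 50

Answer: 50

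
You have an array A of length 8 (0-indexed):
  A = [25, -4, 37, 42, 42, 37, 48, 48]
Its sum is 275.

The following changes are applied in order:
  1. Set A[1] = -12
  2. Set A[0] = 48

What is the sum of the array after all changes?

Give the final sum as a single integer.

Answer: 290

Derivation:
Initial sum: 275
Change 1: A[1] -4 -> -12, delta = -8, sum = 267
Change 2: A[0] 25 -> 48, delta = 23, sum = 290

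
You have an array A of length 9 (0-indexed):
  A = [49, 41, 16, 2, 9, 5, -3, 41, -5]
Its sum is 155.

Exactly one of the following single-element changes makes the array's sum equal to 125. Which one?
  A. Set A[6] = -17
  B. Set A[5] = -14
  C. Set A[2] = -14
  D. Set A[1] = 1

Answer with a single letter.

Option A: A[6] -3->-17, delta=-14, new_sum=155+(-14)=141
Option B: A[5] 5->-14, delta=-19, new_sum=155+(-19)=136
Option C: A[2] 16->-14, delta=-30, new_sum=155+(-30)=125 <-- matches target
Option D: A[1] 41->1, delta=-40, new_sum=155+(-40)=115

Answer: C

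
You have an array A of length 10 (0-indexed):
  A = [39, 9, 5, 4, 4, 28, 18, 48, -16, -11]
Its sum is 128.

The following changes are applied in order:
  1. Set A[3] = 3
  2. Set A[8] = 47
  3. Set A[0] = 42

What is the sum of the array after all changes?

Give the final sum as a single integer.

Answer: 193

Derivation:
Initial sum: 128
Change 1: A[3] 4 -> 3, delta = -1, sum = 127
Change 2: A[8] -16 -> 47, delta = 63, sum = 190
Change 3: A[0] 39 -> 42, delta = 3, sum = 193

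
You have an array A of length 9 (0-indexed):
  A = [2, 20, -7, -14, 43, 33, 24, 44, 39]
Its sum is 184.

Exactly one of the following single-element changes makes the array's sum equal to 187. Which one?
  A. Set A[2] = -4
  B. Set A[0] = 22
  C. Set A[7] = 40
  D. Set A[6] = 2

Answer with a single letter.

Answer: A

Derivation:
Option A: A[2] -7->-4, delta=3, new_sum=184+(3)=187 <-- matches target
Option B: A[0] 2->22, delta=20, new_sum=184+(20)=204
Option C: A[7] 44->40, delta=-4, new_sum=184+(-4)=180
Option D: A[6] 24->2, delta=-22, new_sum=184+(-22)=162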